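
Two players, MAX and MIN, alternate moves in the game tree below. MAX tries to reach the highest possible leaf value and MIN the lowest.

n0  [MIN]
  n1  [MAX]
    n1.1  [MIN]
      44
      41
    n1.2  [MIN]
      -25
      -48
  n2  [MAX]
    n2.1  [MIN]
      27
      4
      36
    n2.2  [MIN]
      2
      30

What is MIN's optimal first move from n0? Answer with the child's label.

n1.1 (MIN): min(44, 41) = 41
n1.2 (MIN): min(-25, -48) = -48
n1 (MAX): max(41, -48) = 41
n2.1 (MIN): min(27, 4, 36) = 4
n2.2 (MIN): min(2, 30) = 2
n2 (MAX): max(4, 2) = 4
n0 (MIN): min(41, 4) = 4
MIN at n0 wants the lowest of {n1=41, n2=4}, so chooses n2.

n2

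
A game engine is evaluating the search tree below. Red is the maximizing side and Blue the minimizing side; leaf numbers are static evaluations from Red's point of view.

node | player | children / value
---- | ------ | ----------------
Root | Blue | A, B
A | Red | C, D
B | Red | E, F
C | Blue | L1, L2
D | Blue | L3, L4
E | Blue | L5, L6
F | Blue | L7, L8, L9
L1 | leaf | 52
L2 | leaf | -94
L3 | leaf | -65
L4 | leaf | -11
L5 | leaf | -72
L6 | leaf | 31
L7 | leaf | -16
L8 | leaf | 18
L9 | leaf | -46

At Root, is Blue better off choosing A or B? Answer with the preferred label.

A

C (Blue): min(52, -94) = -94
D (Blue): min(-65, -11) = -65
A (Red): max(-94, -65) = -65
E (Blue): min(-72, 31) = -72
F (Blue): min(-16, 18, -46) = -46
B (Red): max(-72, -46) = -46
Blue prefers the lower value; A=-65, B=-46. A is better since -65 < -46.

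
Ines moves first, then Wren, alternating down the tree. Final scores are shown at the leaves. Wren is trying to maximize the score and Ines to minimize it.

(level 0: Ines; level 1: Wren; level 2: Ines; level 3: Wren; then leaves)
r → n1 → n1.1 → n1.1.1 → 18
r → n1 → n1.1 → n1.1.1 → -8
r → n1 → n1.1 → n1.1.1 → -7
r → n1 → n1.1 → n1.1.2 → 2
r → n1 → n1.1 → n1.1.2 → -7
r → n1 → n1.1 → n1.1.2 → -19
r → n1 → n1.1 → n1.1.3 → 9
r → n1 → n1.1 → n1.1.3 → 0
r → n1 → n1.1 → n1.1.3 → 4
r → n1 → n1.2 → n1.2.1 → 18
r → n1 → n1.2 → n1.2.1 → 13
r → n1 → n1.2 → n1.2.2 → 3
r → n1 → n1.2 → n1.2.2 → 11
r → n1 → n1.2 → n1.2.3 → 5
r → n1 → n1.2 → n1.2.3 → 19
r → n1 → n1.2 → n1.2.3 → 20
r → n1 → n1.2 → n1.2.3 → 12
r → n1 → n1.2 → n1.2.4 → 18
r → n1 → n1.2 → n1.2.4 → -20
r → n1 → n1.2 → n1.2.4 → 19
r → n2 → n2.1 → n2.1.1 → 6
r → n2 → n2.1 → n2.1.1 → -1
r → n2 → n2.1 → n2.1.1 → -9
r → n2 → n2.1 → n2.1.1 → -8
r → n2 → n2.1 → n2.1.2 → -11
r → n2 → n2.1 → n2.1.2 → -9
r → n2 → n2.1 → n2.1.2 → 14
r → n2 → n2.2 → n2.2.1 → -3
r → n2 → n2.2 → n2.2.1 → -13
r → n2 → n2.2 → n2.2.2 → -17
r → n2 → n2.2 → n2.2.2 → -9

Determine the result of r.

6

n1.1.1 (Wren): max(18, -8, -7) = 18
n1.1.2 (Wren): max(2, -7, -19) = 2
n1.1.3 (Wren): max(9, 0, 4) = 9
n1.1 (Ines): min(18, 2, 9) = 2
n1.2.1 (Wren): max(18, 13) = 18
n1.2.2 (Wren): max(3, 11) = 11
n1.2.3 (Wren): max(5, 19, 20, 12) = 20
n1.2.4 (Wren): max(18, -20, 19) = 19
n1.2 (Ines): min(18, 11, 20, 19) = 11
n1 (Wren): max(2, 11) = 11
n2.1.1 (Wren): max(6, -1, -9, -8) = 6
n2.1.2 (Wren): max(-11, -9, 14) = 14
n2.1 (Ines): min(6, 14) = 6
n2.2.1 (Wren): max(-3, -13) = -3
n2.2.2 (Wren): max(-17, -9) = -9
n2.2 (Ines): min(-3, -9) = -9
n2 (Wren): max(6, -9) = 6
r (Ines): min(11, 6) = 6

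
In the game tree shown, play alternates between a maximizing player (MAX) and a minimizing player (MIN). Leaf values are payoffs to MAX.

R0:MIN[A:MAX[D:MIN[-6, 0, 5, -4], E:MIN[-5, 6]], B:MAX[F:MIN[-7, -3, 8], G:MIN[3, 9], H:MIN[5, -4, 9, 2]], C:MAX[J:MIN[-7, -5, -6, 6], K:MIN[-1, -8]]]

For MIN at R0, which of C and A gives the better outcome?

J (MIN): min(-7, -5, -6, 6) = -7
K (MIN): min(-1, -8) = -8
C (MAX): max(-7, -8) = -7
D (MIN): min(-6, 0, 5, -4) = -6
E (MIN): min(-5, 6) = -5
A (MAX): max(-6, -5) = -5
MIN prefers the lower value; C=-7, A=-5. C is better since -7 < -5.

C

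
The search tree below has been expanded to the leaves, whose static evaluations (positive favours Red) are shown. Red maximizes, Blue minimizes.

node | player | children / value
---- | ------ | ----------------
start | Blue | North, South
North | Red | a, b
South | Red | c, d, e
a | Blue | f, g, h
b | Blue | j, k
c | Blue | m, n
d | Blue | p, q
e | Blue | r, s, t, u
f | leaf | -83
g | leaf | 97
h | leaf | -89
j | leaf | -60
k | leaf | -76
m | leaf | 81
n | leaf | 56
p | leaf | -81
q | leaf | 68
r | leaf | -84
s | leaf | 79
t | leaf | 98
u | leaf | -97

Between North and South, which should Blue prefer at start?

a (Blue): min(-83, 97, -89) = -89
b (Blue): min(-60, -76) = -76
North (Red): max(-89, -76) = -76
c (Blue): min(81, 56) = 56
d (Blue): min(-81, 68) = -81
e (Blue): min(-84, 79, 98, -97) = -97
South (Red): max(56, -81, -97) = 56
Blue prefers the lower value; North=-76, South=56. North is better since -76 < 56.

North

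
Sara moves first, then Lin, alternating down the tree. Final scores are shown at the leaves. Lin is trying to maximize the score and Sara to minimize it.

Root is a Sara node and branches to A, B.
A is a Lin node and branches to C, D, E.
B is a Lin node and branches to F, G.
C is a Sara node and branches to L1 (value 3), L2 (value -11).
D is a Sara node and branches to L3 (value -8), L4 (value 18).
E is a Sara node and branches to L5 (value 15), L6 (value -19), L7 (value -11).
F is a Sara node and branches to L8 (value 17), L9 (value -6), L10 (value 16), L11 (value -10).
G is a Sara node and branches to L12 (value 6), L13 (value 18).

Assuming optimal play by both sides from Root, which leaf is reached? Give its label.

C (Sara): min(3, -11) = -11
D (Sara): min(-8, 18) = -8
E (Sara): min(15, -19, -11) = -19
A (Lin): max(-11, -8, -19) = -8
F (Sara): min(17, -6, 16, -10) = -10
G (Sara): min(6, 18) = 6
B (Lin): max(-10, 6) = 6
Root (Sara): min(-8, 6) = -8
At Root, Sara picks A (lowest: -8).
At A, Lin picks D (highest: -8).
At D, Sara picks L3 (lowest: -8).
Terminal value -8.

L3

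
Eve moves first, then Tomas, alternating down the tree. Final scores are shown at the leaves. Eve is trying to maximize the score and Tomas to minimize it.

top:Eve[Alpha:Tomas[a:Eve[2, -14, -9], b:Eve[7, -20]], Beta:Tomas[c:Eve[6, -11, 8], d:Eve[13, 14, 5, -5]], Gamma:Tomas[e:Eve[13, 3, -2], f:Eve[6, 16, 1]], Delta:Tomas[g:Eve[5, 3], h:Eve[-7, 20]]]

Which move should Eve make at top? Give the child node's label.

Gamma

a (Eve): max(2, -14, -9) = 2
b (Eve): max(7, -20) = 7
Alpha (Tomas): min(2, 7) = 2
c (Eve): max(6, -11, 8) = 8
d (Eve): max(13, 14, 5, -5) = 14
Beta (Tomas): min(8, 14) = 8
e (Eve): max(13, 3, -2) = 13
f (Eve): max(6, 16, 1) = 16
Gamma (Tomas): min(13, 16) = 13
g (Eve): max(5, 3) = 5
h (Eve): max(-7, 20) = 20
Delta (Tomas): min(5, 20) = 5
top (Eve): max(2, 8, 13, 5) = 13
Eve at top wants the highest of {Alpha=2, Beta=8, Gamma=13, Delta=5}, so chooses Gamma.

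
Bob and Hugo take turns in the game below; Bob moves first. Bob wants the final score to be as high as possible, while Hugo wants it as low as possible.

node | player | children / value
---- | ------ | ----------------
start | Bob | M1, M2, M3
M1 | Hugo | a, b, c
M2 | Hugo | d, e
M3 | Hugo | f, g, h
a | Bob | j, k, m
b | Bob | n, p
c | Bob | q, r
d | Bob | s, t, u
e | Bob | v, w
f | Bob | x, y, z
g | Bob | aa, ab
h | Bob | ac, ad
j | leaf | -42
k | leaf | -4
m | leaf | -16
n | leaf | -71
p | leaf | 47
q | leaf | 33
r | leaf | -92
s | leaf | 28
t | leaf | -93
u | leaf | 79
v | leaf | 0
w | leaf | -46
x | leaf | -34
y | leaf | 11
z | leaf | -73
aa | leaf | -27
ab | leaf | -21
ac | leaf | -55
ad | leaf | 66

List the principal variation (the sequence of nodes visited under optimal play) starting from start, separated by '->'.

start -> M2 -> e -> v

a (Bob): max(-42, -4, -16) = -4
b (Bob): max(-71, 47) = 47
c (Bob): max(33, -92) = 33
M1 (Hugo): min(-4, 47, 33) = -4
d (Bob): max(28, -93, 79) = 79
e (Bob): max(0, -46) = 0
M2 (Hugo): min(79, 0) = 0
f (Bob): max(-34, 11, -73) = 11
g (Bob): max(-27, -21) = -21
h (Bob): max(-55, 66) = 66
M3 (Hugo): min(11, -21, 66) = -21
start (Bob): max(-4, 0, -21) = 0
At start, Bob picks M2 (highest: 0).
At M2, Hugo picks e (lowest: 0).
At e, Bob picks v (highest: 0).
Terminal value 0.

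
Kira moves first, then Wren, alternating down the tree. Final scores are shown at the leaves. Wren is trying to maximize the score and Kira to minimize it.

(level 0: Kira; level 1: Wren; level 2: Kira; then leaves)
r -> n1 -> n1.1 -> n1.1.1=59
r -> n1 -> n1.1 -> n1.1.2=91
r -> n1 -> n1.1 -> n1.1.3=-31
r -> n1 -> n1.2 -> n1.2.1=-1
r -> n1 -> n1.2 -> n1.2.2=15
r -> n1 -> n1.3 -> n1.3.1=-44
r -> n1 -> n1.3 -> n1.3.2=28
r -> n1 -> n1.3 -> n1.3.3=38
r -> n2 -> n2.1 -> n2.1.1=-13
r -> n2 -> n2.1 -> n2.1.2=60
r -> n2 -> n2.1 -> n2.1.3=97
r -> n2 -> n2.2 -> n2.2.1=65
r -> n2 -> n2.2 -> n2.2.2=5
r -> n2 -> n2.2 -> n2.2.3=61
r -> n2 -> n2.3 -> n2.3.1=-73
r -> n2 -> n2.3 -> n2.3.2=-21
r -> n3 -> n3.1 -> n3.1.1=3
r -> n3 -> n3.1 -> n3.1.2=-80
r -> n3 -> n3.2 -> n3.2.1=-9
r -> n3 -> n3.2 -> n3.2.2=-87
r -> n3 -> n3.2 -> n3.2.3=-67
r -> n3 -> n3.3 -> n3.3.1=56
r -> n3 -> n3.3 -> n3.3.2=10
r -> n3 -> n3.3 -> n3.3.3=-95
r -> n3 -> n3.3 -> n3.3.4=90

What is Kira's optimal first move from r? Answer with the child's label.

n1.1 (Kira): min(59, 91, -31) = -31
n1.2 (Kira): min(-1, 15) = -1
n1.3 (Kira): min(-44, 28, 38) = -44
n1 (Wren): max(-31, -1, -44) = -1
n2.1 (Kira): min(-13, 60, 97) = -13
n2.2 (Kira): min(65, 5, 61) = 5
n2.3 (Kira): min(-73, -21) = -73
n2 (Wren): max(-13, 5, -73) = 5
n3.1 (Kira): min(3, -80) = -80
n3.2 (Kira): min(-9, -87, -67) = -87
n3.3 (Kira): min(56, 10, -95, 90) = -95
n3 (Wren): max(-80, -87, -95) = -80
r (Kira): min(-1, 5, -80) = -80
Kira at r wants the lowest of {n1=-1, n2=5, n3=-80}, so chooses n3.

n3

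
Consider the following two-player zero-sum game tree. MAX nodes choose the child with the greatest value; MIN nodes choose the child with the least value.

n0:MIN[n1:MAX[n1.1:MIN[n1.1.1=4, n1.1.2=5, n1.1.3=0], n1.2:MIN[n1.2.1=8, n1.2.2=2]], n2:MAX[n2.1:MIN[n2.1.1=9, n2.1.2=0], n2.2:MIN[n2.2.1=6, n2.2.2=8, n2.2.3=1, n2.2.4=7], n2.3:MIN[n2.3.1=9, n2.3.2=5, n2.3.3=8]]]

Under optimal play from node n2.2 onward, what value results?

n2.2 (MIN): min(6, 8, 1, 7) = 1

1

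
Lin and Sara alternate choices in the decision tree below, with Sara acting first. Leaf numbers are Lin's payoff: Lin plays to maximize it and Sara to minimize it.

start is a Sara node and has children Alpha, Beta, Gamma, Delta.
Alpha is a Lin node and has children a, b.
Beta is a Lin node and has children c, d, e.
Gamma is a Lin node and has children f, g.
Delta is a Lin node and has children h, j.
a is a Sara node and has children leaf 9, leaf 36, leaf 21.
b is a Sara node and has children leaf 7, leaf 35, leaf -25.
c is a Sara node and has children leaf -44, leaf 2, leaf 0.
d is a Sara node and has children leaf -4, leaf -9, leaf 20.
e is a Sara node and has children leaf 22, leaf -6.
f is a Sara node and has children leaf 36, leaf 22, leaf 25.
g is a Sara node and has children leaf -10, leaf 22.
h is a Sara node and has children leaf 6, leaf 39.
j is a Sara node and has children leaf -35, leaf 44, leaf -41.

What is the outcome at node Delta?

6

h (Sara): min(6, 39) = 6
j (Sara): min(-35, 44, -41) = -41
Delta (Lin): max(6, -41) = 6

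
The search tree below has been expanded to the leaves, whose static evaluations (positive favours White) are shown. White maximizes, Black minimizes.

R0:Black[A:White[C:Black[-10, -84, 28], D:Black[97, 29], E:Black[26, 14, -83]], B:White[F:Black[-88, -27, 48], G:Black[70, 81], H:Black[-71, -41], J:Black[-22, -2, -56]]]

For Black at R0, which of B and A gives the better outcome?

F (Black): min(-88, -27, 48) = -88
G (Black): min(70, 81) = 70
H (Black): min(-71, -41) = -71
J (Black): min(-22, -2, -56) = -56
B (White): max(-88, 70, -71, -56) = 70
C (Black): min(-10, -84, 28) = -84
D (Black): min(97, 29) = 29
E (Black): min(26, 14, -83) = -83
A (White): max(-84, 29, -83) = 29
Black prefers the lower value; B=70, A=29. A is better since 29 < 70.

A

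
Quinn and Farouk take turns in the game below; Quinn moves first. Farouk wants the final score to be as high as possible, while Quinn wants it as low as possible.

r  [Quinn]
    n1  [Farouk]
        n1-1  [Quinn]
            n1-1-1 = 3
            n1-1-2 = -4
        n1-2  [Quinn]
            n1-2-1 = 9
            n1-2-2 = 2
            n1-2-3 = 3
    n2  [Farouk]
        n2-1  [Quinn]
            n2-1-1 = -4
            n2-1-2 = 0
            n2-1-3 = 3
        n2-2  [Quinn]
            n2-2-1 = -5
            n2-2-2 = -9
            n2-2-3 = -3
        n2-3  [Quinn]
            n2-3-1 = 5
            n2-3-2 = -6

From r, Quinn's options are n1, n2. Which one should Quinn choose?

n2

n1-1 (Quinn): min(3, -4) = -4
n1-2 (Quinn): min(9, 2, 3) = 2
n1 (Farouk): max(-4, 2) = 2
n2-1 (Quinn): min(-4, 0, 3) = -4
n2-2 (Quinn): min(-5, -9, -3) = -9
n2-3 (Quinn): min(5, -6) = -6
n2 (Farouk): max(-4, -9, -6) = -4
r (Quinn): min(2, -4) = -4
Quinn at r wants the lowest of {n1=2, n2=-4}, so chooses n2.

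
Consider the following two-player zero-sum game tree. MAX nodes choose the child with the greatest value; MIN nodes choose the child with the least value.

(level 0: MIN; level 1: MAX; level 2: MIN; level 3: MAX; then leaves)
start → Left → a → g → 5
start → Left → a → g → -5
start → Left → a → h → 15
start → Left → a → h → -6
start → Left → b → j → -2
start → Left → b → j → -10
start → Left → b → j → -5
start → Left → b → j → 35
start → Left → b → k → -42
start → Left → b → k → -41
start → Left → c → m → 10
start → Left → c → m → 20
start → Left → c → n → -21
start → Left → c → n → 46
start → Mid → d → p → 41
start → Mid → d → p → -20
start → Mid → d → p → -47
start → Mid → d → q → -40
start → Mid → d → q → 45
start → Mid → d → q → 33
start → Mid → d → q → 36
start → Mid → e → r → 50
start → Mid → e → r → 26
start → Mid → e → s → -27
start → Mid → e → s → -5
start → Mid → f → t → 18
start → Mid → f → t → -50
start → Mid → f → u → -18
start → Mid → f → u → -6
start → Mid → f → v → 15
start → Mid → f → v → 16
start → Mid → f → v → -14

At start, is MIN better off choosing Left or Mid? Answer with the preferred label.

g (MAX): max(5, -5) = 5
h (MAX): max(15, -6) = 15
a (MIN): min(5, 15) = 5
j (MAX): max(-2, -10, -5, 35) = 35
k (MAX): max(-42, -41) = -41
b (MIN): min(35, -41) = -41
m (MAX): max(10, 20) = 20
n (MAX): max(-21, 46) = 46
c (MIN): min(20, 46) = 20
Left (MAX): max(5, -41, 20) = 20
p (MAX): max(41, -20, -47) = 41
q (MAX): max(-40, 45, 33, 36) = 45
d (MIN): min(41, 45) = 41
r (MAX): max(50, 26) = 50
s (MAX): max(-27, -5) = -5
e (MIN): min(50, -5) = -5
t (MAX): max(18, -50) = 18
u (MAX): max(-18, -6) = -6
v (MAX): max(15, 16, -14) = 16
f (MIN): min(18, -6, 16) = -6
Mid (MAX): max(41, -5, -6) = 41
MIN prefers the lower value; Left=20, Mid=41. Left is better since 20 < 41.

Left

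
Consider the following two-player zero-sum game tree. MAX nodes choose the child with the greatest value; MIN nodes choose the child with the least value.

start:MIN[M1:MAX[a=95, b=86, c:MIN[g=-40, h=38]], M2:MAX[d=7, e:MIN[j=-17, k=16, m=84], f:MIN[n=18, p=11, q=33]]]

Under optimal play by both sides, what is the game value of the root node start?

c (MIN): min(-40, 38) = -40
M1 (MAX): max(95, 86, -40) = 95
e (MIN): min(-17, 16, 84) = -17
f (MIN): min(18, 11, 33) = 11
M2 (MAX): max(7, -17, 11) = 11
start (MIN): min(95, 11) = 11

11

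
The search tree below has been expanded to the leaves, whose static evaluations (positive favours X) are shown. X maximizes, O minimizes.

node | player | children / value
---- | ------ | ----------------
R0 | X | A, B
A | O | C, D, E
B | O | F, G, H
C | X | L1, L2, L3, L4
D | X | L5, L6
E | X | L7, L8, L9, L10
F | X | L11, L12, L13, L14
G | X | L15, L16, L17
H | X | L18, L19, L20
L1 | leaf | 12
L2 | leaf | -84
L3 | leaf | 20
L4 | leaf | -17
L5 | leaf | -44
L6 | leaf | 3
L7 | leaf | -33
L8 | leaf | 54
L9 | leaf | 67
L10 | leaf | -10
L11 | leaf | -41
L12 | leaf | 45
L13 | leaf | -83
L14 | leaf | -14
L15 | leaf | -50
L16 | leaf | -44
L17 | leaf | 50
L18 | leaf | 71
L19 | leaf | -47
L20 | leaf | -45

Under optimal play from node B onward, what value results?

F (X): max(-41, 45, -83, -14) = 45
G (X): max(-50, -44, 50) = 50
H (X): max(71, -47, -45) = 71
B (O): min(45, 50, 71) = 45

45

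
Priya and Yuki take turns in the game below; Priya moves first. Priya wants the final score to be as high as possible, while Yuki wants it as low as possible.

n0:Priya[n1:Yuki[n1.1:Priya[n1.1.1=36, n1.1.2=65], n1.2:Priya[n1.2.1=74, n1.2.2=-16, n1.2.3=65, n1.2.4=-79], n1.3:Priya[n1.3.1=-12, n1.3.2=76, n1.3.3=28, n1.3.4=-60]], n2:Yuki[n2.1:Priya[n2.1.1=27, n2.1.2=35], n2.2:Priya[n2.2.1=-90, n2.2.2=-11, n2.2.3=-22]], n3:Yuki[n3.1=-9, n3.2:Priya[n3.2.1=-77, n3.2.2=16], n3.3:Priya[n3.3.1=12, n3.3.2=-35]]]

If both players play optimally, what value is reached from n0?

65

n1.1 (Priya): max(36, 65) = 65
n1.2 (Priya): max(74, -16, 65, -79) = 74
n1.3 (Priya): max(-12, 76, 28, -60) = 76
n1 (Yuki): min(65, 74, 76) = 65
n2.1 (Priya): max(27, 35) = 35
n2.2 (Priya): max(-90, -11, -22) = -11
n2 (Yuki): min(35, -11) = -11
n3.2 (Priya): max(-77, 16) = 16
n3.3 (Priya): max(12, -35) = 12
n3 (Yuki): min(-9, 16, 12) = -9
n0 (Priya): max(65, -11, -9) = 65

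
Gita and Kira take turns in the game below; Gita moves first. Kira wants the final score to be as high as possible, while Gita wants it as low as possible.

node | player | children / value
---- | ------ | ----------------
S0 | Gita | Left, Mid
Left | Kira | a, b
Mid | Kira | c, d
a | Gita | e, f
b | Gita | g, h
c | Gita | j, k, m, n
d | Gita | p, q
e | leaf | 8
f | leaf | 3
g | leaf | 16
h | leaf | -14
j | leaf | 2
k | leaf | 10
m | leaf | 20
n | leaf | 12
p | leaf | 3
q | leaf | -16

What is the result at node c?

2

c (Gita): min(2, 10, 20, 12) = 2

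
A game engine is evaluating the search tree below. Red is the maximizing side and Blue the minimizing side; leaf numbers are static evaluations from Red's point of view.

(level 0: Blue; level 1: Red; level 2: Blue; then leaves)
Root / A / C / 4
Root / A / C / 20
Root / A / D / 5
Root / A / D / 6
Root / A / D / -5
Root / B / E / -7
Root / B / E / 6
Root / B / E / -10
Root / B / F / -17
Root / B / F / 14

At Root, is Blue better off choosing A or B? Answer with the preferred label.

C (Blue): min(4, 20) = 4
D (Blue): min(5, 6, -5) = -5
A (Red): max(4, -5) = 4
E (Blue): min(-7, 6, -10) = -10
F (Blue): min(-17, 14) = -17
B (Red): max(-10, -17) = -10
Blue prefers the lower value; A=4, B=-10. B is better since -10 < 4.

B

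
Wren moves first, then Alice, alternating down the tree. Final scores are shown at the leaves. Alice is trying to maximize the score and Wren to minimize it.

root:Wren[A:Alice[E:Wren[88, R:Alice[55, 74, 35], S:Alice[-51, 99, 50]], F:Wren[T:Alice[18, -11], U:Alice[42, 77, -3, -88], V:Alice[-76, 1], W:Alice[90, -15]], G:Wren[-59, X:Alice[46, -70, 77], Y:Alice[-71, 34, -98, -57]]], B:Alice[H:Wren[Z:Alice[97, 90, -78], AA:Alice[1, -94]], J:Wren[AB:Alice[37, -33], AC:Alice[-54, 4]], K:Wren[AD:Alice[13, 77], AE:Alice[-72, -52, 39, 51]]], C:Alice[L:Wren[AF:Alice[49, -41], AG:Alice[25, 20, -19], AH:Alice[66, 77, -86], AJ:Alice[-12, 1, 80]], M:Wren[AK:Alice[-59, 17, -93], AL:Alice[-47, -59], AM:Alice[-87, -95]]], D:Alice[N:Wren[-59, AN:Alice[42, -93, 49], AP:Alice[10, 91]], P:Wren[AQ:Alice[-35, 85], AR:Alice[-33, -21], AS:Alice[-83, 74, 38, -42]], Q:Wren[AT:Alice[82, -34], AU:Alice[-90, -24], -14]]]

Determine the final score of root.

-21

R (Alice): max(55, 74, 35) = 74
S (Alice): max(-51, 99, 50) = 99
E (Wren): min(88, 74, 99) = 74
T (Alice): max(18, -11) = 18
U (Alice): max(42, 77, -3, -88) = 77
V (Alice): max(-76, 1) = 1
W (Alice): max(90, -15) = 90
F (Wren): min(18, 77, 1, 90) = 1
X (Alice): max(46, -70, 77) = 77
Y (Alice): max(-71, 34, -98, -57) = 34
G (Wren): min(-59, 77, 34) = -59
A (Alice): max(74, 1, -59) = 74
Z (Alice): max(97, 90, -78) = 97
AA (Alice): max(1, -94) = 1
H (Wren): min(97, 1) = 1
AB (Alice): max(37, -33) = 37
AC (Alice): max(-54, 4) = 4
J (Wren): min(37, 4) = 4
AD (Alice): max(13, 77) = 77
AE (Alice): max(-72, -52, 39, 51) = 51
K (Wren): min(77, 51) = 51
B (Alice): max(1, 4, 51) = 51
AF (Alice): max(49, -41) = 49
AG (Alice): max(25, 20, -19) = 25
AH (Alice): max(66, 77, -86) = 77
AJ (Alice): max(-12, 1, 80) = 80
L (Wren): min(49, 25, 77, 80) = 25
AK (Alice): max(-59, 17, -93) = 17
AL (Alice): max(-47, -59) = -47
AM (Alice): max(-87, -95) = -87
M (Wren): min(17, -47, -87) = -87
C (Alice): max(25, -87) = 25
AN (Alice): max(42, -93, 49) = 49
AP (Alice): max(10, 91) = 91
N (Wren): min(-59, 49, 91) = -59
AQ (Alice): max(-35, 85) = 85
AR (Alice): max(-33, -21) = -21
AS (Alice): max(-83, 74, 38, -42) = 74
P (Wren): min(85, -21, 74) = -21
AT (Alice): max(82, -34) = 82
AU (Alice): max(-90, -24) = -24
Q (Wren): min(82, -24, -14) = -24
D (Alice): max(-59, -21, -24) = -21
root (Wren): min(74, 51, 25, -21) = -21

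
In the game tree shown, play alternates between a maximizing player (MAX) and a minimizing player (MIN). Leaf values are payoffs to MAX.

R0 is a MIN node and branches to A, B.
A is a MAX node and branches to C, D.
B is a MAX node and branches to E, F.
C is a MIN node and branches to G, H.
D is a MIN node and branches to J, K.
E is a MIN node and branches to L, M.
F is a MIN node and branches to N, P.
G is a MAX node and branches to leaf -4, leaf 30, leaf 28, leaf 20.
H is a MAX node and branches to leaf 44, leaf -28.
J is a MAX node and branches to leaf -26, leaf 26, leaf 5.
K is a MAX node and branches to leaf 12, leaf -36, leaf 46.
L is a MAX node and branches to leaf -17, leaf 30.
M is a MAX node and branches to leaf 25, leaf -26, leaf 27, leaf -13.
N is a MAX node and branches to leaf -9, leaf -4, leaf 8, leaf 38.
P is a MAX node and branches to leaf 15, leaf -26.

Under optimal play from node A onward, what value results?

30

G (MAX): max(-4, 30, 28, 20) = 30
H (MAX): max(44, -28) = 44
C (MIN): min(30, 44) = 30
J (MAX): max(-26, 26, 5) = 26
K (MAX): max(12, -36, 46) = 46
D (MIN): min(26, 46) = 26
A (MAX): max(30, 26) = 30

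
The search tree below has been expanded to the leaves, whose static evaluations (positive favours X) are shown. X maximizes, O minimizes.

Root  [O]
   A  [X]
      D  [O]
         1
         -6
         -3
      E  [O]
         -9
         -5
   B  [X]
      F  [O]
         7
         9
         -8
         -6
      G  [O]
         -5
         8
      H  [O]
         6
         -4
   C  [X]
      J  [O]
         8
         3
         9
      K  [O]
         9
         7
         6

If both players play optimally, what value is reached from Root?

-6

D (O): min(1, -6, -3) = -6
E (O): min(-9, -5) = -9
A (X): max(-6, -9) = -6
F (O): min(7, 9, -8, -6) = -8
G (O): min(-5, 8) = -5
H (O): min(6, -4) = -4
B (X): max(-8, -5, -4) = -4
J (O): min(8, 3, 9) = 3
K (O): min(9, 7, 6) = 6
C (X): max(3, 6) = 6
Root (O): min(-6, -4, 6) = -6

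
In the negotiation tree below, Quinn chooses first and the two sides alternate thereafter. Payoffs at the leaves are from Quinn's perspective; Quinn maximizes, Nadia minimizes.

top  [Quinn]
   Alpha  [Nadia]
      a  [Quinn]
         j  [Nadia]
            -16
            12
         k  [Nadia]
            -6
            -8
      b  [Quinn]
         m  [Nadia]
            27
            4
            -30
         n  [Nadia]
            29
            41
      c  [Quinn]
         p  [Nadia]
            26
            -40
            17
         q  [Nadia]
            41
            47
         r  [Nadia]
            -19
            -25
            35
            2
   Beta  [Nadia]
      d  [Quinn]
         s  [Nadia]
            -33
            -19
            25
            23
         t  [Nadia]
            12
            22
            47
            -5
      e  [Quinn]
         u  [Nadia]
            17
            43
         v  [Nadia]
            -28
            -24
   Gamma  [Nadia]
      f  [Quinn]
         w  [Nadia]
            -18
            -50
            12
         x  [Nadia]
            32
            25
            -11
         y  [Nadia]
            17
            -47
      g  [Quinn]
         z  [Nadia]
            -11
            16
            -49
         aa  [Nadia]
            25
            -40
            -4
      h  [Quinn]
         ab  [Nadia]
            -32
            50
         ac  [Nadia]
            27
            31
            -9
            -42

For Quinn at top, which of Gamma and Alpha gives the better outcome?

Alpha

w (Nadia): min(-18, -50, 12) = -50
x (Nadia): min(32, 25, -11) = -11
y (Nadia): min(17, -47) = -47
f (Quinn): max(-50, -11, -47) = -11
z (Nadia): min(-11, 16, -49) = -49
aa (Nadia): min(25, -40, -4) = -40
g (Quinn): max(-49, -40) = -40
ab (Nadia): min(-32, 50) = -32
ac (Nadia): min(27, 31, -9, -42) = -42
h (Quinn): max(-32, -42) = -32
Gamma (Nadia): min(-11, -40, -32) = -40
j (Nadia): min(-16, 12) = -16
k (Nadia): min(-6, -8) = -8
a (Quinn): max(-16, -8) = -8
m (Nadia): min(27, 4, -30) = -30
n (Nadia): min(29, 41) = 29
b (Quinn): max(-30, 29) = 29
p (Nadia): min(26, -40, 17) = -40
q (Nadia): min(41, 47) = 41
r (Nadia): min(-19, -25, 35, 2) = -25
c (Quinn): max(-40, 41, -25) = 41
Alpha (Nadia): min(-8, 29, 41) = -8
Quinn prefers the higher value; Gamma=-40, Alpha=-8. Alpha is better since -8 > -40.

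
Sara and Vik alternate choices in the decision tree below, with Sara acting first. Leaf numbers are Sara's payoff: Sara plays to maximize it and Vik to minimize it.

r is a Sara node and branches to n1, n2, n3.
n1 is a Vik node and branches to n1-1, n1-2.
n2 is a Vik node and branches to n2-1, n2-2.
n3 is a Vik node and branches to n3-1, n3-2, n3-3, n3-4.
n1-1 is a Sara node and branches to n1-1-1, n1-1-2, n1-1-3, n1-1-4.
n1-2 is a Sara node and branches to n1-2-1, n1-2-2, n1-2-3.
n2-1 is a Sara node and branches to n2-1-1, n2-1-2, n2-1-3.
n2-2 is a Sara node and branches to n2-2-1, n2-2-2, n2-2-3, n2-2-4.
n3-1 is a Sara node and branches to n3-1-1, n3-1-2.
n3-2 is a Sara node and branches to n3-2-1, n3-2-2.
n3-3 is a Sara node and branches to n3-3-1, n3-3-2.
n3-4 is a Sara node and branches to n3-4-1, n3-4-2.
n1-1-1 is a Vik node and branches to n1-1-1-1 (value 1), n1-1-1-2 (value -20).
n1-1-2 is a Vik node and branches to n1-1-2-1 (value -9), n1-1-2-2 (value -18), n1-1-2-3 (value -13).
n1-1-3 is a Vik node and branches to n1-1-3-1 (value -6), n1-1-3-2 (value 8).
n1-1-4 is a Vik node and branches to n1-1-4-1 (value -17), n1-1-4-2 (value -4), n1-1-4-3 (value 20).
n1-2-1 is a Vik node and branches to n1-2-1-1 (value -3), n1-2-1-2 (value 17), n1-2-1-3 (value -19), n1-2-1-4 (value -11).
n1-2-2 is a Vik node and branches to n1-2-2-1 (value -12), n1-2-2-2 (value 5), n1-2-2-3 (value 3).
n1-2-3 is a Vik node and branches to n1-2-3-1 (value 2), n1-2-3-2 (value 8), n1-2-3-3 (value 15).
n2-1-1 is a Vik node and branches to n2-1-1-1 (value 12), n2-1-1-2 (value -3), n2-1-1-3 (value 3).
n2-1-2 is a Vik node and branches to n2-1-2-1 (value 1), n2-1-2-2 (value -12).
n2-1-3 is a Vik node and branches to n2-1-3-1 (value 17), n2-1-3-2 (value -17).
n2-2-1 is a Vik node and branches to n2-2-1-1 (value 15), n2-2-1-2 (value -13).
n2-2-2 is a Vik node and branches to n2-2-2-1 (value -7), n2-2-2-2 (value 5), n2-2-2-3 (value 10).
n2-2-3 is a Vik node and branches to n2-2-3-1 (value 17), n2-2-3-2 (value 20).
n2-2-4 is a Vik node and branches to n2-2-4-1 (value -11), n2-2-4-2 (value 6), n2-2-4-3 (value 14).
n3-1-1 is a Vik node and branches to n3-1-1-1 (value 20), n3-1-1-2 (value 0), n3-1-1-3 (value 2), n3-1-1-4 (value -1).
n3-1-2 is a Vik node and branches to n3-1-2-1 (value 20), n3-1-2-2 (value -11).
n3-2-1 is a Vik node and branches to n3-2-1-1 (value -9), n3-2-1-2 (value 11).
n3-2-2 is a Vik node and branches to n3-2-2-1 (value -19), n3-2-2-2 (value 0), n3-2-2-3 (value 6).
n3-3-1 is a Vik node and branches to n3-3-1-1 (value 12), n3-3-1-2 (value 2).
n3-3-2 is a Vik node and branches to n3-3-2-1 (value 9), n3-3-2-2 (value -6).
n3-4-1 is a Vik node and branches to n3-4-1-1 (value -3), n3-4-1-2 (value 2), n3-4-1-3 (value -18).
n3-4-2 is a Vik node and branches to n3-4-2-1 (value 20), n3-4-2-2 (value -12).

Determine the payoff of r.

-3

n1-1-1 (Vik): min(1, -20) = -20
n1-1-2 (Vik): min(-9, -18, -13) = -18
n1-1-3 (Vik): min(-6, 8) = -6
n1-1-4 (Vik): min(-17, -4, 20) = -17
n1-1 (Sara): max(-20, -18, -6, -17) = -6
n1-2-1 (Vik): min(-3, 17, -19, -11) = -19
n1-2-2 (Vik): min(-12, 5, 3) = -12
n1-2-3 (Vik): min(2, 8, 15) = 2
n1-2 (Sara): max(-19, -12, 2) = 2
n1 (Vik): min(-6, 2) = -6
n2-1-1 (Vik): min(12, -3, 3) = -3
n2-1-2 (Vik): min(1, -12) = -12
n2-1-3 (Vik): min(17, -17) = -17
n2-1 (Sara): max(-3, -12, -17) = -3
n2-2-1 (Vik): min(15, -13) = -13
n2-2-2 (Vik): min(-7, 5, 10) = -7
n2-2-3 (Vik): min(17, 20) = 17
n2-2-4 (Vik): min(-11, 6, 14) = -11
n2-2 (Sara): max(-13, -7, 17, -11) = 17
n2 (Vik): min(-3, 17) = -3
n3-1-1 (Vik): min(20, 0, 2, -1) = -1
n3-1-2 (Vik): min(20, -11) = -11
n3-1 (Sara): max(-1, -11) = -1
n3-2-1 (Vik): min(-9, 11) = -9
n3-2-2 (Vik): min(-19, 0, 6) = -19
n3-2 (Sara): max(-9, -19) = -9
n3-3-1 (Vik): min(12, 2) = 2
n3-3-2 (Vik): min(9, -6) = -6
n3-3 (Sara): max(2, -6) = 2
n3-4-1 (Vik): min(-3, 2, -18) = -18
n3-4-2 (Vik): min(20, -12) = -12
n3-4 (Sara): max(-18, -12) = -12
n3 (Vik): min(-1, -9, 2, -12) = -12
r (Sara): max(-6, -3, -12) = -3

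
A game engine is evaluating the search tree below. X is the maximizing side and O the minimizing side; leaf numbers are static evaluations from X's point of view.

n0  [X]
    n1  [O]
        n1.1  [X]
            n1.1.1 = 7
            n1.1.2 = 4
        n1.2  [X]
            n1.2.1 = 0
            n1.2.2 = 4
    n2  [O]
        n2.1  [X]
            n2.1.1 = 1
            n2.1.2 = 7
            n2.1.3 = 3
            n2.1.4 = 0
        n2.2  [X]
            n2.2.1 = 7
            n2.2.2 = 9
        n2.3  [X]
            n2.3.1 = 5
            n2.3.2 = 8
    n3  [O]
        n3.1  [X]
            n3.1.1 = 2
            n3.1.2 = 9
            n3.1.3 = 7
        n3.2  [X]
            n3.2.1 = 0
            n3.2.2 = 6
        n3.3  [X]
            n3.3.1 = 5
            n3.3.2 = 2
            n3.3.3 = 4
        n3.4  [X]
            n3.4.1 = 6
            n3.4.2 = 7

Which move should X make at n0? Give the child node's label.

n1.1 (X): max(7, 4) = 7
n1.2 (X): max(0, 4) = 4
n1 (O): min(7, 4) = 4
n2.1 (X): max(1, 7, 3, 0) = 7
n2.2 (X): max(7, 9) = 9
n2.3 (X): max(5, 8) = 8
n2 (O): min(7, 9, 8) = 7
n3.1 (X): max(2, 9, 7) = 9
n3.2 (X): max(0, 6) = 6
n3.3 (X): max(5, 2, 4) = 5
n3.4 (X): max(6, 7) = 7
n3 (O): min(9, 6, 5, 7) = 5
n0 (X): max(4, 7, 5) = 7
X at n0 wants the highest of {n1=4, n2=7, n3=5}, so chooses n2.

n2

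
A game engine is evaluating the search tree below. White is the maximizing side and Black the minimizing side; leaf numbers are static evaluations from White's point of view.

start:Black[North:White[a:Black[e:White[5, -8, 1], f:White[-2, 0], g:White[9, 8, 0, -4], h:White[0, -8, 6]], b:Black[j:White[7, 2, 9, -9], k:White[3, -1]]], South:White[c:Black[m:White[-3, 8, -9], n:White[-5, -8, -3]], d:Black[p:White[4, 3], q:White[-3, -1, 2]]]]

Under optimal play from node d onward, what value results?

2

p (White): max(4, 3) = 4
q (White): max(-3, -1, 2) = 2
d (Black): min(4, 2) = 2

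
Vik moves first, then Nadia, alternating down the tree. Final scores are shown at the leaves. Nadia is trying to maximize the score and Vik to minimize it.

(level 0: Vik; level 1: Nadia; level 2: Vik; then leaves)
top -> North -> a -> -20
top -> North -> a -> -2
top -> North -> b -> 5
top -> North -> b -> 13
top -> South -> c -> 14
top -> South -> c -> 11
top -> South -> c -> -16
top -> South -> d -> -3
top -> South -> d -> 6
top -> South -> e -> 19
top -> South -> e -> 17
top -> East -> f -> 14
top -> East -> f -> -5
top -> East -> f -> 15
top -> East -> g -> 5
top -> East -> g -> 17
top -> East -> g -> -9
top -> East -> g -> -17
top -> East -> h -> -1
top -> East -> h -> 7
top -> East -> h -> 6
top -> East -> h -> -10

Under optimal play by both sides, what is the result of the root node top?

-5

a (Vik): min(-20, -2) = -20
b (Vik): min(5, 13) = 5
North (Nadia): max(-20, 5) = 5
c (Vik): min(14, 11, -16) = -16
d (Vik): min(-3, 6) = -3
e (Vik): min(19, 17) = 17
South (Nadia): max(-16, -3, 17) = 17
f (Vik): min(14, -5, 15) = -5
g (Vik): min(5, 17, -9, -17) = -17
h (Vik): min(-1, 7, 6, -10) = -10
East (Nadia): max(-5, -17, -10) = -5
top (Vik): min(5, 17, -5) = -5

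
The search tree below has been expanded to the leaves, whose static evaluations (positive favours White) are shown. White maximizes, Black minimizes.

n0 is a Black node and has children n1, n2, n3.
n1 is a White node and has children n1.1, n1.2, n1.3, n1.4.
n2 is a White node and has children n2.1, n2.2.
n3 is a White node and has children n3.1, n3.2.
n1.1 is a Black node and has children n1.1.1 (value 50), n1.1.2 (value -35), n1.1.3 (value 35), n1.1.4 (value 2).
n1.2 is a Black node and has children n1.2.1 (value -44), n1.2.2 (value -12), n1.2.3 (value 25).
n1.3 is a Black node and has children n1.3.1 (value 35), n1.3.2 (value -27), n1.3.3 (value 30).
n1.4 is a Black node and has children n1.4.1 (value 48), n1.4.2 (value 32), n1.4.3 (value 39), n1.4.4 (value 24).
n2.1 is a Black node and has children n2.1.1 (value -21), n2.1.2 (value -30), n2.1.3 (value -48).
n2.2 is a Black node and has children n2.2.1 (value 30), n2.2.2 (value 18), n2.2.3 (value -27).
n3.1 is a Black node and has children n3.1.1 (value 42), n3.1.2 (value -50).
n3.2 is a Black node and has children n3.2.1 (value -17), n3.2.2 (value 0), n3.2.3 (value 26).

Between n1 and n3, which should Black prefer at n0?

n1.1 (Black): min(50, -35, 35, 2) = -35
n1.2 (Black): min(-44, -12, 25) = -44
n1.3 (Black): min(35, -27, 30) = -27
n1.4 (Black): min(48, 32, 39, 24) = 24
n1 (White): max(-35, -44, -27, 24) = 24
n3.1 (Black): min(42, -50) = -50
n3.2 (Black): min(-17, 0, 26) = -17
n3 (White): max(-50, -17) = -17
Black prefers the lower value; n1=24, n3=-17. n3 is better since -17 < 24.

n3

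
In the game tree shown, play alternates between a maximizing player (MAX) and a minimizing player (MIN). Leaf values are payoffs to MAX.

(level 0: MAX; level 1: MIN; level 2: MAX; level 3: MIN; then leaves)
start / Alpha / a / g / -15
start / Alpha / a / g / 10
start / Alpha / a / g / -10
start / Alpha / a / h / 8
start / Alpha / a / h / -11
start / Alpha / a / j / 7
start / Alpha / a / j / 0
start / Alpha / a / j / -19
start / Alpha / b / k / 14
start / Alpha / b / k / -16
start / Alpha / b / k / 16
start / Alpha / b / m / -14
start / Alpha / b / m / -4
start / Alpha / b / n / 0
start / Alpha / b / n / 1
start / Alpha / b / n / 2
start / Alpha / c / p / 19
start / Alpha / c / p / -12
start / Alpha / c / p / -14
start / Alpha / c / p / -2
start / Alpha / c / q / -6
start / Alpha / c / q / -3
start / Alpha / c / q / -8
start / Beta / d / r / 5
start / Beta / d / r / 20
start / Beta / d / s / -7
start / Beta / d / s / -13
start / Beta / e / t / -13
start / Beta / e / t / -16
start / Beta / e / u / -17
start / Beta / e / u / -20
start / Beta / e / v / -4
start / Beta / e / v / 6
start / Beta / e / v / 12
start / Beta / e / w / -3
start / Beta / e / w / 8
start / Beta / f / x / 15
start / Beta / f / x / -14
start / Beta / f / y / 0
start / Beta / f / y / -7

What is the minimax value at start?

g (MIN): min(-15, 10, -10) = -15
h (MIN): min(8, -11) = -11
j (MIN): min(7, 0, -19) = -19
a (MAX): max(-15, -11, -19) = -11
k (MIN): min(14, -16, 16) = -16
m (MIN): min(-14, -4) = -14
n (MIN): min(0, 1, 2) = 0
b (MAX): max(-16, -14, 0) = 0
p (MIN): min(19, -12, -14, -2) = -14
q (MIN): min(-6, -3, -8) = -8
c (MAX): max(-14, -8) = -8
Alpha (MIN): min(-11, 0, -8) = -11
r (MIN): min(5, 20) = 5
s (MIN): min(-7, -13) = -13
d (MAX): max(5, -13) = 5
t (MIN): min(-13, -16) = -16
u (MIN): min(-17, -20) = -20
v (MIN): min(-4, 6, 12) = -4
w (MIN): min(-3, 8) = -3
e (MAX): max(-16, -20, -4, -3) = -3
x (MIN): min(15, -14) = -14
y (MIN): min(0, -7) = -7
f (MAX): max(-14, -7) = -7
Beta (MIN): min(5, -3, -7) = -7
start (MAX): max(-11, -7) = -7

-7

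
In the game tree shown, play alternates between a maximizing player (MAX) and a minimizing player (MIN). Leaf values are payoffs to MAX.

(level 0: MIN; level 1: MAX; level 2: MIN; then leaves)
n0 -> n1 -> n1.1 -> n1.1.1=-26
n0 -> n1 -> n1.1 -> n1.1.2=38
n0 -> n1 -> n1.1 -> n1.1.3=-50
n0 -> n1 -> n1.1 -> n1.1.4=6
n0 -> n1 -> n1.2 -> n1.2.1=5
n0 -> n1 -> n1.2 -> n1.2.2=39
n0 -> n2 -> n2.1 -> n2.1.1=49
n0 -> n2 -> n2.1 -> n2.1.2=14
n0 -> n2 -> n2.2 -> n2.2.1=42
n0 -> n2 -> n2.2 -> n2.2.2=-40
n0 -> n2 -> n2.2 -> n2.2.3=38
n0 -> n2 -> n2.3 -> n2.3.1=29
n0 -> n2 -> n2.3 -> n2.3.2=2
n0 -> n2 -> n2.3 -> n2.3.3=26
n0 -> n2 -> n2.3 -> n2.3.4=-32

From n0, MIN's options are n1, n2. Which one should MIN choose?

n1.1 (MIN): min(-26, 38, -50, 6) = -50
n1.2 (MIN): min(5, 39) = 5
n1 (MAX): max(-50, 5) = 5
n2.1 (MIN): min(49, 14) = 14
n2.2 (MIN): min(42, -40, 38) = -40
n2.3 (MIN): min(29, 2, 26, -32) = -32
n2 (MAX): max(14, -40, -32) = 14
n0 (MIN): min(5, 14) = 5
MIN at n0 wants the lowest of {n1=5, n2=14}, so chooses n1.

n1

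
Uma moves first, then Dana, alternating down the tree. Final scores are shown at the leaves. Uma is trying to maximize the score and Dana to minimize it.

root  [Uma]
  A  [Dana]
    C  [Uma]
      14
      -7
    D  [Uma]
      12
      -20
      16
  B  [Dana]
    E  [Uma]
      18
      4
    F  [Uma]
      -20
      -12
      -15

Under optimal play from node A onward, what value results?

C (Uma): max(14, -7) = 14
D (Uma): max(12, -20, 16) = 16
A (Dana): min(14, 16) = 14

14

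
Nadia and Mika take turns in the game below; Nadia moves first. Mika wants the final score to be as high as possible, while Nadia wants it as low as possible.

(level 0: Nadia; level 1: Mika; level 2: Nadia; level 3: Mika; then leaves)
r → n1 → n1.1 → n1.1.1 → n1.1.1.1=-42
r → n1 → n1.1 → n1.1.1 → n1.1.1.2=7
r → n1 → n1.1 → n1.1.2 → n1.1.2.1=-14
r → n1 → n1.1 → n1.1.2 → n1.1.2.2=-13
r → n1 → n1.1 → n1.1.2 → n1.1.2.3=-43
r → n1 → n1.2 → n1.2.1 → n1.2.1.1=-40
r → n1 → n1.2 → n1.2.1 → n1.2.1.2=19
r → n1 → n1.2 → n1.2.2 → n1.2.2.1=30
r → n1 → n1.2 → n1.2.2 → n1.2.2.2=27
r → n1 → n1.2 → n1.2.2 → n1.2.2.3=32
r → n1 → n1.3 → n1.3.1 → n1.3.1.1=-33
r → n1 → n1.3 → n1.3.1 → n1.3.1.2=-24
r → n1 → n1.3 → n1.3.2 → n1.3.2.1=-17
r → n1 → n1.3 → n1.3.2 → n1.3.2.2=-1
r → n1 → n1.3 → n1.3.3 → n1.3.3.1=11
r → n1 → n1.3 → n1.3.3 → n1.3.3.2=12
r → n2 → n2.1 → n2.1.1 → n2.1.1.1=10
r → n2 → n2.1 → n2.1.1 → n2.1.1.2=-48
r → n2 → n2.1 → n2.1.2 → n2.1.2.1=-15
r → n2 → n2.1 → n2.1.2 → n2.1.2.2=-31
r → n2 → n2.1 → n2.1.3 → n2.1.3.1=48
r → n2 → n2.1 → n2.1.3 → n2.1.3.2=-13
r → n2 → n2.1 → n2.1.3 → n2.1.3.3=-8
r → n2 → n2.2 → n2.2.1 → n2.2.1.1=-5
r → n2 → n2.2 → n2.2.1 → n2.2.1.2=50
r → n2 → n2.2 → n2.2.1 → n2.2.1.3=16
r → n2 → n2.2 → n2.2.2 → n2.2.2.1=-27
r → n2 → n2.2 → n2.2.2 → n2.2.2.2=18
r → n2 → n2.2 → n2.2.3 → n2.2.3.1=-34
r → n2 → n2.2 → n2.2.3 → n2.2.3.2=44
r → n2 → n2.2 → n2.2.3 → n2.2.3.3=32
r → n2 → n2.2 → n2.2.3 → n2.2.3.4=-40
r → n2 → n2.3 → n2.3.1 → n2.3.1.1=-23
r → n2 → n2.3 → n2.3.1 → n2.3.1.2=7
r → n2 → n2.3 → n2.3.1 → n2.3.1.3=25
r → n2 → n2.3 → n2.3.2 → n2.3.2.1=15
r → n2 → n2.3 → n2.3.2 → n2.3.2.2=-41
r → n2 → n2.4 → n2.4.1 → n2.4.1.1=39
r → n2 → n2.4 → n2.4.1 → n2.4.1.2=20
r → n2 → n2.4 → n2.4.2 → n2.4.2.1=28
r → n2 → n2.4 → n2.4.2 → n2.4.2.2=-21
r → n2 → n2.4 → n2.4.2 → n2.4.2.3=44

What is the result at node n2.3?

n2.3.1 (Mika): max(-23, 7, 25) = 25
n2.3.2 (Mika): max(15, -41) = 15
n2.3 (Nadia): min(25, 15) = 15

15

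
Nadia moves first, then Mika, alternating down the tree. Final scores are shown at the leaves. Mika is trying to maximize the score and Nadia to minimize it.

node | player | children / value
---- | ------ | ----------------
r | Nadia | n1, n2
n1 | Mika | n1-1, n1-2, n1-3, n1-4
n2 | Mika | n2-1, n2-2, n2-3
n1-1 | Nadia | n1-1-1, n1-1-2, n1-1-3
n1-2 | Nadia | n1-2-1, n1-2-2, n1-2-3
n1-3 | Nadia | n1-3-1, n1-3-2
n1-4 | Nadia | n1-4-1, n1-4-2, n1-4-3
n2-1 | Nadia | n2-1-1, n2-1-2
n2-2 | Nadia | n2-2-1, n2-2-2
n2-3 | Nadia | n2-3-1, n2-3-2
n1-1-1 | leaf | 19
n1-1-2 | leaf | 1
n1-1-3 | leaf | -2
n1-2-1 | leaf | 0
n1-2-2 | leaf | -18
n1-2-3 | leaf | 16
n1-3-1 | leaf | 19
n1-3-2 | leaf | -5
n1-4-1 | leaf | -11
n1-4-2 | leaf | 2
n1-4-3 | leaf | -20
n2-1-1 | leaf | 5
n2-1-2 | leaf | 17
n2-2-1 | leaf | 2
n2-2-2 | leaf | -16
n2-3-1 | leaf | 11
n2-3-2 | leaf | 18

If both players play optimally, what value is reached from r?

-2

n1-1 (Nadia): min(19, 1, -2) = -2
n1-2 (Nadia): min(0, -18, 16) = -18
n1-3 (Nadia): min(19, -5) = -5
n1-4 (Nadia): min(-11, 2, -20) = -20
n1 (Mika): max(-2, -18, -5, -20) = -2
n2-1 (Nadia): min(5, 17) = 5
n2-2 (Nadia): min(2, -16) = -16
n2-3 (Nadia): min(11, 18) = 11
n2 (Mika): max(5, -16, 11) = 11
r (Nadia): min(-2, 11) = -2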